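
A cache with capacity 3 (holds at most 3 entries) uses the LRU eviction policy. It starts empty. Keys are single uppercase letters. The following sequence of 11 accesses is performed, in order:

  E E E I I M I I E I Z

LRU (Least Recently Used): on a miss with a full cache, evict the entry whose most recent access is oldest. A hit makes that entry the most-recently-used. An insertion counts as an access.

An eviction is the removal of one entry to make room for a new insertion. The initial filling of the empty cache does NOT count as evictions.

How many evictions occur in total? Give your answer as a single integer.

LRU simulation (capacity=3):
  1. access E: MISS. Cache (LRU->MRU): [E]
  2. access E: HIT. Cache (LRU->MRU): [E]
  3. access E: HIT. Cache (LRU->MRU): [E]
  4. access I: MISS. Cache (LRU->MRU): [E I]
  5. access I: HIT. Cache (LRU->MRU): [E I]
  6. access M: MISS. Cache (LRU->MRU): [E I M]
  7. access I: HIT. Cache (LRU->MRU): [E M I]
  8. access I: HIT. Cache (LRU->MRU): [E M I]
  9. access E: HIT. Cache (LRU->MRU): [M I E]
  10. access I: HIT. Cache (LRU->MRU): [M E I]
  11. access Z: MISS, evict M. Cache (LRU->MRU): [E I Z]
Total: 7 hits, 4 misses, 1 evictions

Answer: 1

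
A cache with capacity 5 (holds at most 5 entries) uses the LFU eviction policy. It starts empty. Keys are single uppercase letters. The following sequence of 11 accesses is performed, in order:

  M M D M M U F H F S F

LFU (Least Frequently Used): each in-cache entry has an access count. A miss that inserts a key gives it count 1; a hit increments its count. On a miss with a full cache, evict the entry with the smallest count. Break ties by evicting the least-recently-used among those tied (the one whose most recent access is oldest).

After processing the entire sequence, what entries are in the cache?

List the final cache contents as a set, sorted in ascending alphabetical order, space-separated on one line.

Answer: F H M S U

Derivation:
LFU simulation (capacity=5):
  1. access M: MISS. Cache: [M(c=1)]
  2. access M: HIT, count now 2. Cache: [M(c=2)]
  3. access D: MISS. Cache: [D(c=1) M(c=2)]
  4. access M: HIT, count now 3. Cache: [D(c=1) M(c=3)]
  5. access M: HIT, count now 4. Cache: [D(c=1) M(c=4)]
  6. access U: MISS. Cache: [D(c=1) U(c=1) M(c=4)]
  7. access F: MISS. Cache: [D(c=1) U(c=1) F(c=1) M(c=4)]
  8. access H: MISS. Cache: [D(c=1) U(c=1) F(c=1) H(c=1) M(c=4)]
  9. access F: HIT, count now 2. Cache: [D(c=1) U(c=1) H(c=1) F(c=2) M(c=4)]
  10. access S: MISS, evict D(c=1). Cache: [U(c=1) H(c=1) S(c=1) F(c=2) M(c=4)]
  11. access F: HIT, count now 3. Cache: [U(c=1) H(c=1) S(c=1) F(c=3) M(c=4)]
Total: 5 hits, 6 misses, 1 evictions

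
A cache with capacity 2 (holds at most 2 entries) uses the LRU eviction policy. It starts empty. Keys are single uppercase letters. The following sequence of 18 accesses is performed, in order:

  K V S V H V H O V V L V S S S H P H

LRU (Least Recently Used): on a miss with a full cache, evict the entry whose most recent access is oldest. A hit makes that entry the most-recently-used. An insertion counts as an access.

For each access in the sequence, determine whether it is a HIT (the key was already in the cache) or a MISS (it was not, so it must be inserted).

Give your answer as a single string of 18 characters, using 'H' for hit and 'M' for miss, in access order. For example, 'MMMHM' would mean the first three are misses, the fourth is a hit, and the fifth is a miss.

LRU simulation (capacity=2):
  1. access K: MISS. Cache (LRU->MRU): [K]
  2. access V: MISS. Cache (LRU->MRU): [K V]
  3. access S: MISS, evict K. Cache (LRU->MRU): [V S]
  4. access V: HIT. Cache (LRU->MRU): [S V]
  5. access H: MISS, evict S. Cache (LRU->MRU): [V H]
  6. access V: HIT. Cache (LRU->MRU): [H V]
  7. access H: HIT. Cache (LRU->MRU): [V H]
  8. access O: MISS, evict V. Cache (LRU->MRU): [H O]
  9. access V: MISS, evict H. Cache (LRU->MRU): [O V]
  10. access V: HIT. Cache (LRU->MRU): [O V]
  11. access L: MISS, evict O. Cache (LRU->MRU): [V L]
  12. access V: HIT. Cache (LRU->MRU): [L V]
  13. access S: MISS, evict L. Cache (LRU->MRU): [V S]
  14. access S: HIT. Cache (LRU->MRU): [V S]
  15. access S: HIT. Cache (LRU->MRU): [V S]
  16. access H: MISS, evict V. Cache (LRU->MRU): [S H]
  17. access P: MISS, evict S. Cache (LRU->MRU): [H P]
  18. access H: HIT. Cache (LRU->MRU): [P H]
Total: 8 hits, 10 misses, 8 evictions

Answer: MMMHMHHMMHMHMHHMMH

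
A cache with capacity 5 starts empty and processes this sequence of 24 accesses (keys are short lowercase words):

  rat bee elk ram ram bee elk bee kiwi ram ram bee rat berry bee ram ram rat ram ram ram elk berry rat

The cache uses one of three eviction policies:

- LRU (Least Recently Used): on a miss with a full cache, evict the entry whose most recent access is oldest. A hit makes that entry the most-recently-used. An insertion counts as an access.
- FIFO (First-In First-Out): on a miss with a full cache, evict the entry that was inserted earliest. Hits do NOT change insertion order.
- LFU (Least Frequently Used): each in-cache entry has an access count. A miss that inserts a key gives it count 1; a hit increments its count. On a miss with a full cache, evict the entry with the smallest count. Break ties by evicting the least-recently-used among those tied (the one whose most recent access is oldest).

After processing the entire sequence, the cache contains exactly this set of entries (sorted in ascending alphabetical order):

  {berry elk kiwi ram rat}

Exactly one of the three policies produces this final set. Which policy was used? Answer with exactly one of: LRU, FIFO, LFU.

Simulating under each policy and comparing final sets:
  LRU: final set = {bee berry elk ram rat} -> differs
  FIFO: final set = {berry elk kiwi ram rat} -> MATCHES target
  LFU: final set = {bee berry elk ram rat} -> differs
Only FIFO produces the target set.

Answer: FIFO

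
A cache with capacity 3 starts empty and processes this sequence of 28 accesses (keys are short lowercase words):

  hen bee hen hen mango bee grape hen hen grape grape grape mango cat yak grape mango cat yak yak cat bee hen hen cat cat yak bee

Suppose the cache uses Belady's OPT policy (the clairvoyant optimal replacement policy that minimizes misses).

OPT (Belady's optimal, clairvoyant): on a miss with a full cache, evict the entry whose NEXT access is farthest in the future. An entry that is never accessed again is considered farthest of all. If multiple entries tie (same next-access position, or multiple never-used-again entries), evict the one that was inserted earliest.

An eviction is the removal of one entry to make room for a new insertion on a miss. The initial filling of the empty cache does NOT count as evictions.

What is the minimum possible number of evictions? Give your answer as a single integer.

Answer: 7

Derivation:
OPT (Belady) simulation (capacity=3):
  1. access hen: MISS. Cache: [hen]
  2. access bee: MISS. Cache: [hen bee]
  3. access hen: HIT. Next use of hen: step 4. Cache: [hen bee]
  4. access hen: HIT. Next use of hen: step 8. Cache: [hen bee]
  5. access mango: MISS. Cache: [hen bee mango]
  6. access bee: HIT. Next use of bee: step 22. Cache: [hen bee mango]
  7. access grape: MISS, evict bee (next use: step 22). Cache: [hen mango grape]
  8. access hen: HIT. Next use of hen: step 9. Cache: [hen mango grape]
  9. access hen: HIT. Next use of hen: step 23. Cache: [hen mango grape]
  10. access grape: HIT. Next use of grape: step 11. Cache: [hen mango grape]
  11. access grape: HIT. Next use of grape: step 12. Cache: [hen mango grape]
  12. access grape: HIT. Next use of grape: step 16. Cache: [hen mango grape]
  13. access mango: HIT. Next use of mango: step 17. Cache: [hen mango grape]
  14. access cat: MISS, evict hen (next use: step 23). Cache: [mango grape cat]
  15. access yak: MISS, evict cat (next use: step 18). Cache: [mango grape yak]
  16. access grape: HIT. Next use of grape: never. Cache: [mango grape yak]
  17. access mango: HIT. Next use of mango: never. Cache: [mango grape yak]
  18. access cat: MISS, evict mango (next use: never). Cache: [grape yak cat]
  19. access yak: HIT. Next use of yak: step 20. Cache: [grape yak cat]
  20. access yak: HIT. Next use of yak: step 27. Cache: [grape yak cat]
  21. access cat: HIT. Next use of cat: step 25. Cache: [grape yak cat]
  22. access bee: MISS, evict grape (next use: never). Cache: [yak cat bee]
  23. access hen: MISS, evict bee (next use: step 28). Cache: [yak cat hen]
  24. access hen: HIT. Next use of hen: never. Cache: [yak cat hen]
  25. access cat: HIT. Next use of cat: step 26. Cache: [yak cat hen]
  26. access cat: HIT. Next use of cat: never. Cache: [yak cat hen]
  27. access yak: HIT. Next use of yak: never. Cache: [yak cat hen]
  28. access bee: MISS, evict yak (next use: never). Cache: [cat hen bee]
Total: 18 hits, 10 misses, 7 evictions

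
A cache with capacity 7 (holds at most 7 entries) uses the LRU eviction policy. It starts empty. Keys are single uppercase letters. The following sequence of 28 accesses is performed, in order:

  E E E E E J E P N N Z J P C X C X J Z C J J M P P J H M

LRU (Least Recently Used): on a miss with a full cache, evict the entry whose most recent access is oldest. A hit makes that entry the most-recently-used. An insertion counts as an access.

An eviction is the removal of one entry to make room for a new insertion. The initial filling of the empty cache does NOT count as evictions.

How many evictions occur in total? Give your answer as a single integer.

Answer: 2

Derivation:
LRU simulation (capacity=7):
  1. access E: MISS. Cache (LRU->MRU): [E]
  2. access E: HIT. Cache (LRU->MRU): [E]
  3. access E: HIT. Cache (LRU->MRU): [E]
  4. access E: HIT. Cache (LRU->MRU): [E]
  5. access E: HIT. Cache (LRU->MRU): [E]
  6. access J: MISS. Cache (LRU->MRU): [E J]
  7. access E: HIT. Cache (LRU->MRU): [J E]
  8. access P: MISS. Cache (LRU->MRU): [J E P]
  9. access N: MISS. Cache (LRU->MRU): [J E P N]
  10. access N: HIT. Cache (LRU->MRU): [J E P N]
  11. access Z: MISS. Cache (LRU->MRU): [J E P N Z]
  12. access J: HIT. Cache (LRU->MRU): [E P N Z J]
  13. access P: HIT. Cache (LRU->MRU): [E N Z J P]
  14. access C: MISS. Cache (LRU->MRU): [E N Z J P C]
  15. access X: MISS. Cache (LRU->MRU): [E N Z J P C X]
  16. access C: HIT. Cache (LRU->MRU): [E N Z J P X C]
  17. access X: HIT. Cache (LRU->MRU): [E N Z J P C X]
  18. access J: HIT. Cache (LRU->MRU): [E N Z P C X J]
  19. access Z: HIT. Cache (LRU->MRU): [E N P C X J Z]
  20. access C: HIT. Cache (LRU->MRU): [E N P X J Z C]
  21. access J: HIT. Cache (LRU->MRU): [E N P X Z C J]
  22. access J: HIT. Cache (LRU->MRU): [E N P X Z C J]
  23. access M: MISS, evict E. Cache (LRU->MRU): [N P X Z C J M]
  24. access P: HIT. Cache (LRU->MRU): [N X Z C J M P]
  25. access P: HIT. Cache (LRU->MRU): [N X Z C J M P]
  26. access J: HIT. Cache (LRU->MRU): [N X Z C M P J]
  27. access H: MISS, evict N. Cache (LRU->MRU): [X Z C M P J H]
  28. access M: HIT. Cache (LRU->MRU): [X Z C P J H M]
Total: 19 hits, 9 misses, 2 evictions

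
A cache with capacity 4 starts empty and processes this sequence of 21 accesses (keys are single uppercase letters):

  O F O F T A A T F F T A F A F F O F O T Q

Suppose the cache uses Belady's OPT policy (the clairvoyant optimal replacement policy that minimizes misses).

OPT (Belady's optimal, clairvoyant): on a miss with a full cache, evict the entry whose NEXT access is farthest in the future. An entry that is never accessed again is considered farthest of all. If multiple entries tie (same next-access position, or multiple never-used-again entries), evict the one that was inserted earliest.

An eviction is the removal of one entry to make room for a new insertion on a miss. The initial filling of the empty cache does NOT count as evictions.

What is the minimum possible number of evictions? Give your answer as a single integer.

Answer: 1

Derivation:
OPT (Belady) simulation (capacity=4):
  1. access O: MISS. Cache: [O]
  2. access F: MISS. Cache: [O F]
  3. access O: HIT. Next use of O: step 17. Cache: [O F]
  4. access F: HIT. Next use of F: step 9. Cache: [O F]
  5. access T: MISS. Cache: [O F T]
  6. access A: MISS. Cache: [O F T A]
  7. access A: HIT. Next use of A: step 12. Cache: [O F T A]
  8. access T: HIT. Next use of T: step 11. Cache: [O F T A]
  9. access F: HIT. Next use of F: step 10. Cache: [O F T A]
  10. access F: HIT. Next use of F: step 13. Cache: [O F T A]
  11. access T: HIT. Next use of T: step 20. Cache: [O F T A]
  12. access A: HIT. Next use of A: step 14. Cache: [O F T A]
  13. access F: HIT. Next use of F: step 15. Cache: [O F T A]
  14. access A: HIT. Next use of A: never. Cache: [O F T A]
  15. access F: HIT. Next use of F: step 16. Cache: [O F T A]
  16. access F: HIT. Next use of F: step 18. Cache: [O F T A]
  17. access O: HIT. Next use of O: step 19. Cache: [O F T A]
  18. access F: HIT. Next use of F: never. Cache: [O F T A]
  19. access O: HIT. Next use of O: never. Cache: [O F T A]
  20. access T: HIT. Next use of T: never. Cache: [O F T A]
  21. access Q: MISS, evict O (next use: never). Cache: [F T A Q]
Total: 16 hits, 5 misses, 1 evictions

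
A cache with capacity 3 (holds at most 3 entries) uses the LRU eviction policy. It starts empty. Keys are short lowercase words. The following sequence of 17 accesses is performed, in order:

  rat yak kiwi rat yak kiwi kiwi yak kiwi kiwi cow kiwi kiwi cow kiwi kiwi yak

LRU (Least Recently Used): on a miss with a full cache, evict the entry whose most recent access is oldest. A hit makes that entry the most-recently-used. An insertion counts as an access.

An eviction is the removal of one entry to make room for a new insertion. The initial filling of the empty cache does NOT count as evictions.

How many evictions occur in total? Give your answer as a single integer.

Answer: 1

Derivation:
LRU simulation (capacity=3):
  1. access rat: MISS. Cache (LRU->MRU): [rat]
  2. access yak: MISS. Cache (LRU->MRU): [rat yak]
  3. access kiwi: MISS. Cache (LRU->MRU): [rat yak kiwi]
  4. access rat: HIT. Cache (LRU->MRU): [yak kiwi rat]
  5. access yak: HIT. Cache (LRU->MRU): [kiwi rat yak]
  6. access kiwi: HIT. Cache (LRU->MRU): [rat yak kiwi]
  7. access kiwi: HIT. Cache (LRU->MRU): [rat yak kiwi]
  8. access yak: HIT. Cache (LRU->MRU): [rat kiwi yak]
  9. access kiwi: HIT. Cache (LRU->MRU): [rat yak kiwi]
  10. access kiwi: HIT. Cache (LRU->MRU): [rat yak kiwi]
  11. access cow: MISS, evict rat. Cache (LRU->MRU): [yak kiwi cow]
  12. access kiwi: HIT. Cache (LRU->MRU): [yak cow kiwi]
  13. access kiwi: HIT. Cache (LRU->MRU): [yak cow kiwi]
  14. access cow: HIT. Cache (LRU->MRU): [yak kiwi cow]
  15. access kiwi: HIT. Cache (LRU->MRU): [yak cow kiwi]
  16. access kiwi: HIT. Cache (LRU->MRU): [yak cow kiwi]
  17. access yak: HIT. Cache (LRU->MRU): [cow kiwi yak]
Total: 13 hits, 4 misses, 1 evictions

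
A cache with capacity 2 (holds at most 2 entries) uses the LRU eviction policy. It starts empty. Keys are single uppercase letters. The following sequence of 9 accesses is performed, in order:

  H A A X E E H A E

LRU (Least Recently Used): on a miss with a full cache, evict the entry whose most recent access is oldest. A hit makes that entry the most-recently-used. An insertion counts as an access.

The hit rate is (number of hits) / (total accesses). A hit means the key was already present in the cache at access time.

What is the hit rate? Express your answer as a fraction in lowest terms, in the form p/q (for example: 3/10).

LRU simulation (capacity=2):
  1. access H: MISS. Cache (LRU->MRU): [H]
  2. access A: MISS. Cache (LRU->MRU): [H A]
  3. access A: HIT. Cache (LRU->MRU): [H A]
  4. access X: MISS, evict H. Cache (LRU->MRU): [A X]
  5. access E: MISS, evict A. Cache (LRU->MRU): [X E]
  6. access E: HIT. Cache (LRU->MRU): [X E]
  7. access H: MISS, evict X. Cache (LRU->MRU): [E H]
  8. access A: MISS, evict E. Cache (LRU->MRU): [H A]
  9. access E: MISS, evict H. Cache (LRU->MRU): [A E]
Total: 2 hits, 7 misses, 5 evictions

Hit rate = 2/9

Answer: 2/9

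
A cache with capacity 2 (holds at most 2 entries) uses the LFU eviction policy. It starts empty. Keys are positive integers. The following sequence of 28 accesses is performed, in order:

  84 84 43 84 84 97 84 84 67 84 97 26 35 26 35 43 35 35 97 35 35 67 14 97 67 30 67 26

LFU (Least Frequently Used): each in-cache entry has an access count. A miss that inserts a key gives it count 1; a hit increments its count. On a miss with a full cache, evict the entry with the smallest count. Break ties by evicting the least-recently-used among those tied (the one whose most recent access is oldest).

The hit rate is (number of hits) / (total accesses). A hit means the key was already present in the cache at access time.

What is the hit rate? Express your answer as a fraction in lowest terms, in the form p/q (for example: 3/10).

LFU simulation (capacity=2):
  1. access 84: MISS. Cache: [84(c=1)]
  2. access 84: HIT, count now 2. Cache: [84(c=2)]
  3. access 43: MISS. Cache: [43(c=1) 84(c=2)]
  4. access 84: HIT, count now 3. Cache: [43(c=1) 84(c=3)]
  5. access 84: HIT, count now 4. Cache: [43(c=1) 84(c=4)]
  6. access 97: MISS, evict 43(c=1). Cache: [97(c=1) 84(c=4)]
  7. access 84: HIT, count now 5. Cache: [97(c=1) 84(c=5)]
  8. access 84: HIT, count now 6. Cache: [97(c=1) 84(c=6)]
  9. access 67: MISS, evict 97(c=1). Cache: [67(c=1) 84(c=6)]
  10. access 84: HIT, count now 7. Cache: [67(c=1) 84(c=7)]
  11. access 97: MISS, evict 67(c=1). Cache: [97(c=1) 84(c=7)]
  12. access 26: MISS, evict 97(c=1). Cache: [26(c=1) 84(c=7)]
  13. access 35: MISS, evict 26(c=1). Cache: [35(c=1) 84(c=7)]
  14. access 26: MISS, evict 35(c=1). Cache: [26(c=1) 84(c=7)]
  15. access 35: MISS, evict 26(c=1). Cache: [35(c=1) 84(c=7)]
  16. access 43: MISS, evict 35(c=1). Cache: [43(c=1) 84(c=7)]
  17. access 35: MISS, evict 43(c=1). Cache: [35(c=1) 84(c=7)]
  18. access 35: HIT, count now 2. Cache: [35(c=2) 84(c=7)]
  19. access 97: MISS, evict 35(c=2). Cache: [97(c=1) 84(c=7)]
  20. access 35: MISS, evict 97(c=1). Cache: [35(c=1) 84(c=7)]
  21. access 35: HIT, count now 2. Cache: [35(c=2) 84(c=7)]
  22. access 67: MISS, evict 35(c=2). Cache: [67(c=1) 84(c=7)]
  23. access 14: MISS, evict 67(c=1). Cache: [14(c=1) 84(c=7)]
  24. access 97: MISS, evict 14(c=1). Cache: [97(c=1) 84(c=7)]
  25. access 67: MISS, evict 97(c=1). Cache: [67(c=1) 84(c=7)]
  26. access 30: MISS, evict 67(c=1). Cache: [30(c=1) 84(c=7)]
  27. access 67: MISS, evict 30(c=1). Cache: [67(c=1) 84(c=7)]
  28. access 26: MISS, evict 67(c=1). Cache: [26(c=1) 84(c=7)]
Total: 8 hits, 20 misses, 18 evictions

Hit rate = 8/28 = 2/7

Answer: 2/7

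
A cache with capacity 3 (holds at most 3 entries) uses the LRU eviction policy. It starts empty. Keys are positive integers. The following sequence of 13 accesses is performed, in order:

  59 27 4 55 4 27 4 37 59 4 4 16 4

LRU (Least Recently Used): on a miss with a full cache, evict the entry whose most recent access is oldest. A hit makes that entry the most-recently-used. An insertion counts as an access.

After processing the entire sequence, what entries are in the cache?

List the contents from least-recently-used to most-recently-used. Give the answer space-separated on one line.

LRU simulation (capacity=3):
  1. access 59: MISS. Cache (LRU->MRU): [59]
  2. access 27: MISS. Cache (LRU->MRU): [59 27]
  3. access 4: MISS. Cache (LRU->MRU): [59 27 4]
  4. access 55: MISS, evict 59. Cache (LRU->MRU): [27 4 55]
  5. access 4: HIT. Cache (LRU->MRU): [27 55 4]
  6. access 27: HIT. Cache (LRU->MRU): [55 4 27]
  7. access 4: HIT. Cache (LRU->MRU): [55 27 4]
  8. access 37: MISS, evict 55. Cache (LRU->MRU): [27 4 37]
  9. access 59: MISS, evict 27. Cache (LRU->MRU): [4 37 59]
  10. access 4: HIT. Cache (LRU->MRU): [37 59 4]
  11. access 4: HIT. Cache (LRU->MRU): [37 59 4]
  12. access 16: MISS, evict 37. Cache (LRU->MRU): [59 4 16]
  13. access 4: HIT. Cache (LRU->MRU): [59 16 4]
Total: 6 hits, 7 misses, 4 evictions

Answer: 59 16 4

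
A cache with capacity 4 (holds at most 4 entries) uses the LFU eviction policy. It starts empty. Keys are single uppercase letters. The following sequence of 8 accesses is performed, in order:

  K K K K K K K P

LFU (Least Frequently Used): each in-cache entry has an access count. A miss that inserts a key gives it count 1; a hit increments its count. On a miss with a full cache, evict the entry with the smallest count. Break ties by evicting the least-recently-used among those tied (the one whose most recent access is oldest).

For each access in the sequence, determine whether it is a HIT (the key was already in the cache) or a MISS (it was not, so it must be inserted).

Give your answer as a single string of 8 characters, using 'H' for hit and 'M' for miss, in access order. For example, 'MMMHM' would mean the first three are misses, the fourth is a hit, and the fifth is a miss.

LFU simulation (capacity=4):
  1. access K: MISS. Cache: [K(c=1)]
  2. access K: HIT, count now 2. Cache: [K(c=2)]
  3. access K: HIT, count now 3. Cache: [K(c=3)]
  4. access K: HIT, count now 4. Cache: [K(c=4)]
  5. access K: HIT, count now 5. Cache: [K(c=5)]
  6. access K: HIT, count now 6. Cache: [K(c=6)]
  7. access K: HIT, count now 7. Cache: [K(c=7)]
  8. access P: MISS. Cache: [P(c=1) K(c=7)]
Total: 6 hits, 2 misses, 0 evictions

Answer: MHHHHHHM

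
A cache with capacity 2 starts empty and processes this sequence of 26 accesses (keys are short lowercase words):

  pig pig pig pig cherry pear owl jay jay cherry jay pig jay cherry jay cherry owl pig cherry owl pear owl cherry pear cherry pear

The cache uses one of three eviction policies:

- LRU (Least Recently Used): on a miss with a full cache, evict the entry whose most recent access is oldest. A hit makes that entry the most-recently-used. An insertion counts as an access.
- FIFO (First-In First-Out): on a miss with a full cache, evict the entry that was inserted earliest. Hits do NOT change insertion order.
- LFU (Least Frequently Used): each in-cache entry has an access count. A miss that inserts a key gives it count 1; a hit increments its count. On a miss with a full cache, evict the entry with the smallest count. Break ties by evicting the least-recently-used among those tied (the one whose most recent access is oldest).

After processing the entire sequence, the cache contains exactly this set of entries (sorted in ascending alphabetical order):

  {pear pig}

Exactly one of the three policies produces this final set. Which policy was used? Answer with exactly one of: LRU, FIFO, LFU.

Answer: LFU

Derivation:
Simulating under each policy and comparing final sets:
  LRU: final set = {cherry pear} -> differs
  FIFO: final set = {cherry pear} -> differs
  LFU: final set = {pear pig} -> MATCHES target
Only LFU produces the target set.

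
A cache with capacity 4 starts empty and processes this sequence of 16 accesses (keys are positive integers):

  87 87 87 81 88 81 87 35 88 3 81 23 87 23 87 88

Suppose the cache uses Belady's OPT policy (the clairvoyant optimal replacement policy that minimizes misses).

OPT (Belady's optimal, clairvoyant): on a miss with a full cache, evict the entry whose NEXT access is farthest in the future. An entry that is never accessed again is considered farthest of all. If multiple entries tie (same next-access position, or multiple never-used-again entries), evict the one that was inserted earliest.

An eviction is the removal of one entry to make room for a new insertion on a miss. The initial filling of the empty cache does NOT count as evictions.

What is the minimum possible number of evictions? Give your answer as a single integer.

Answer: 2

Derivation:
OPT (Belady) simulation (capacity=4):
  1. access 87: MISS. Cache: [87]
  2. access 87: HIT. Next use of 87: step 3. Cache: [87]
  3. access 87: HIT. Next use of 87: step 7. Cache: [87]
  4. access 81: MISS. Cache: [87 81]
  5. access 88: MISS. Cache: [87 81 88]
  6. access 81: HIT. Next use of 81: step 11. Cache: [87 81 88]
  7. access 87: HIT. Next use of 87: step 13. Cache: [87 81 88]
  8. access 35: MISS. Cache: [87 81 88 35]
  9. access 88: HIT. Next use of 88: step 16. Cache: [87 81 88 35]
  10. access 3: MISS, evict 35 (next use: never). Cache: [87 81 88 3]
  11. access 81: HIT. Next use of 81: never. Cache: [87 81 88 3]
  12. access 23: MISS, evict 81 (next use: never). Cache: [87 88 3 23]
  13. access 87: HIT. Next use of 87: step 15. Cache: [87 88 3 23]
  14. access 23: HIT. Next use of 23: never. Cache: [87 88 3 23]
  15. access 87: HIT. Next use of 87: never. Cache: [87 88 3 23]
  16. access 88: HIT. Next use of 88: never. Cache: [87 88 3 23]
Total: 10 hits, 6 misses, 2 evictions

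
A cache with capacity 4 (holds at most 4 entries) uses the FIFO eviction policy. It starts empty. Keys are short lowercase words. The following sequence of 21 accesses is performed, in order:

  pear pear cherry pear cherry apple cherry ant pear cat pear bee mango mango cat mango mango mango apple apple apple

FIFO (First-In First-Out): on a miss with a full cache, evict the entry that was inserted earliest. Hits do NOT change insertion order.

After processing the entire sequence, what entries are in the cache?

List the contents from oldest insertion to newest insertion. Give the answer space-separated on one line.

FIFO simulation (capacity=4):
  1. access pear: MISS. Cache (old->new): [pear]
  2. access pear: HIT. Cache (old->new): [pear]
  3. access cherry: MISS. Cache (old->new): [pear cherry]
  4. access pear: HIT. Cache (old->new): [pear cherry]
  5. access cherry: HIT. Cache (old->new): [pear cherry]
  6. access apple: MISS. Cache (old->new): [pear cherry apple]
  7. access cherry: HIT. Cache (old->new): [pear cherry apple]
  8. access ant: MISS. Cache (old->new): [pear cherry apple ant]
  9. access pear: HIT. Cache (old->new): [pear cherry apple ant]
  10. access cat: MISS, evict pear. Cache (old->new): [cherry apple ant cat]
  11. access pear: MISS, evict cherry. Cache (old->new): [apple ant cat pear]
  12. access bee: MISS, evict apple. Cache (old->new): [ant cat pear bee]
  13. access mango: MISS, evict ant. Cache (old->new): [cat pear bee mango]
  14. access mango: HIT. Cache (old->new): [cat pear bee mango]
  15. access cat: HIT. Cache (old->new): [cat pear bee mango]
  16. access mango: HIT. Cache (old->new): [cat pear bee mango]
  17. access mango: HIT. Cache (old->new): [cat pear bee mango]
  18. access mango: HIT. Cache (old->new): [cat pear bee mango]
  19. access apple: MISS, evict cat. Cache (old->new): [pear bee mango apple]
  20. access apple: HIT. Cache (old->new): [pear bee mango apple]
  21. access apple: HIT. Cache (old->new): [pear bee mango apple]
Total: 12 hits, 9 misses, 5 evictions

Answer: pear bee mango apple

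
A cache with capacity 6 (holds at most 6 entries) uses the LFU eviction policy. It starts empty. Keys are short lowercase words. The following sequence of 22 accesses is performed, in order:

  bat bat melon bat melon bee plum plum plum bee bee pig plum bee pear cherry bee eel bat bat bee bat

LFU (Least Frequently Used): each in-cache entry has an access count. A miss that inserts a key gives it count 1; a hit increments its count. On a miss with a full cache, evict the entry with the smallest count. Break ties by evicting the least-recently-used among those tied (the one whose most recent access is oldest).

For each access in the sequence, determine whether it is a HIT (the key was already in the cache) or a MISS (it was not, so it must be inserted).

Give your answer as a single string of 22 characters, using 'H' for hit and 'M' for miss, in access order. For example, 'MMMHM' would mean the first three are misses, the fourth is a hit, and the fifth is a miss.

LFU simulation (capacity=6):
  1. access bat: MISS. Cache: [bat(c=1)]
  2. access bat: HIT, count now 2. Cache: [bat(c=2)]
  3. access melon: MISS. Cache: [melon(c=1) bat(c=2)]
  4. access bat: HIT, count now 3. Cache: [melon(c=1) bat(c=3)]
  5. access melon: HIT, count now 2. Cache: [melon(c=2) bat(c=3)]
  6. access bee: MISS. Cache: [bee(c=1) melon(c=2) bat(c=3)]
  7. access plum: MISS. Cache: [bee(c=1) plum(c=1) melon(c=2) bat(c=3)]
  8. access plum: HIT, count now 2. Cache: [bee(c=1) melon(c=2) plum(c=2) bat(c=3)]
  9. access plum: HIT, count now 3. Cache: [bee(c=1) melon(c=2) bat(c=3) plum(c=3)]
  10. access bee: HIT, count now 2. Cache: [melon(c=2) bee(c=2) bat(c=3) plum(c=3)]
  11. access bee: HIT, count now 3. Cache: [melon(c=2) bat(c=3) plum(c=3) bee(c=3)]
  12. access pig: MISS. Cache: [pig(c=1) melon(c=2) bat(c=3) plum(c=3) bee(c=3)]
  13. access plum: HIT, count now 4. Cache: [pig(c=1) melon(c=2) bat(c=3) bee(c=3) plum(c=4)]
  14. access bee: HIT, count now 4. Cache: [pig(c=1) melon(c=2) bat(c=3) plum(c=4) bee(c=4)]
  15. access pear: MISS. Cache: [pig(c=1) pear(c=1) melon(c=2) bat(c=3) plum(c=4) bee(c=4)]
  16. access cherry: MISS, evict pig(c=1). Cache: [pear(c=1) cherry(c=1) melon(c=2) bat(c=3) plum(c=4) bee(c=4)]
  17. access bee: HIT, count now 5. Cache: [pear(c=1) cherry(c=1) melon(c=2) bat(c=3) plum(c=4) bee(c=5)]
  18. access eel: MISS, evict pear(c=1). Cache: [cherry(c=1) eel(c=1) melon(c=2) bat(c=3) plum(c=4) bee(c=5)]
  19. access bat: HIT, count now 4. Cache: [cherry(c=1) eel(c=1) melon(c=2) plum(c=4) bat(c=4) bee(c=5)]
  20. access bat: HIT, count now 5. Cache: [cherry(c=1) eel(c=1) melon(c=2) plum(c=4) bee(c=5) bat(c=5)]
  21. access bee: HIT, count now 6. Cache: [cherry(c=1) eel(c=1) melon(c=2) plum(c=4) bat(c=5) bee(c=6)]
  22. access bat: HIT, count now 6. Cache: [cherry(c=1) eel(c=1) melon(c=2) plum(c=4) bee(c=6) bat(c=6)]
Total: 14 hits, 8 misses, 2 evictions

Answer: MHMHHMMHHHHMHHMMHMHHHH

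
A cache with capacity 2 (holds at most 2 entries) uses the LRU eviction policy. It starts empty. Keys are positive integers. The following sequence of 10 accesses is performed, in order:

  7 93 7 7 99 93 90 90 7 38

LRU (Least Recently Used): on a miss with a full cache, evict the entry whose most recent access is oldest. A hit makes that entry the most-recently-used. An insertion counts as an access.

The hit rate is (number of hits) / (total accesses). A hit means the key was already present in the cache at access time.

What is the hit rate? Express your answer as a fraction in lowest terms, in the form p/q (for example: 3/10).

Answer: 3/10

Derivation:
LRU simulation (capacity=2):
  1. access 7: MISS. Cache (LRU->MRU): [7]
  2. access 93: MISS. Cache (LRU->MRU): [7 93]
  3. access 7: HIT. Cache (LRU->MRU): [93 7]
  4. access 7: HIT. Cache (LRU->MRU): [93 7]
  5. access 99: MISS, evict 93. Cache (LRU->MRU): [7 99]
  6. access 93: MISS, evict 7. Cache (LRU->MRU): [99 93]
  7. access 90: MISS, evict 99. Cache (LRU->MRU): [93 90]
  8. access 90: HIT. Cache (LRU->MRU): [93 90]
  9. access 7: MISS, evict 93. Cache (LRU->MRU): [90 7]
  10. access 38: MISS, evict 90. Cache (LRU->MRU): [7 38]
Total: 3 hits, 7 misses, 5 evictions

Hit rate = 3/10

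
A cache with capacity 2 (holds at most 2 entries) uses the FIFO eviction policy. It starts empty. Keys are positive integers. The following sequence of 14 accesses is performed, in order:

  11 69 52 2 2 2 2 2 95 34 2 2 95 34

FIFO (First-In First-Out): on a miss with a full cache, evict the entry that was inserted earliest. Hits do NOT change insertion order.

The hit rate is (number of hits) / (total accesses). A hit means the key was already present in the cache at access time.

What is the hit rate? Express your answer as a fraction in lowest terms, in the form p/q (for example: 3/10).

Answer: 5/14

Derivation:
FIFO simulation (capacity=2):
  1. access 11: MISS. Cache (old->new): [11]
  2. access 69: MISS. Cache (old->new): [11 69]
  3. access 52: MISS, evict 11. Cache (old->new): [69 52]
  4. access 2: MISS, evict 69. Cache (old->new): [52 2]
  5. access 2: HIT. Cache (old->new): [52 2]
  6. access 2: HIT. Cache (old->new): [52 2]
  7. access 2: HIT. Cache (old->new): [52 2]
  8. access 2: HIT. Cache (old->new): [52 2]
  9. access 95: MISS, evict 52. Cache (old->new): [2 95]
  10. access 34: MISS, evict 2. Cache (old->new): [95 34]
  11. access 2: MISS, evict 95. Cache (old->new): [34 2]
  12. access 2: HIT. Cache (old->new): [34 2]
  13. access 95: MISS, evict 34. Cache (old->new): [2 95]
  14. access 34: MISS, evict 2. Cache (old->new): [95 34]
Total: 5 hits, 9 misses, 7 evictions

Hit rate = 5/14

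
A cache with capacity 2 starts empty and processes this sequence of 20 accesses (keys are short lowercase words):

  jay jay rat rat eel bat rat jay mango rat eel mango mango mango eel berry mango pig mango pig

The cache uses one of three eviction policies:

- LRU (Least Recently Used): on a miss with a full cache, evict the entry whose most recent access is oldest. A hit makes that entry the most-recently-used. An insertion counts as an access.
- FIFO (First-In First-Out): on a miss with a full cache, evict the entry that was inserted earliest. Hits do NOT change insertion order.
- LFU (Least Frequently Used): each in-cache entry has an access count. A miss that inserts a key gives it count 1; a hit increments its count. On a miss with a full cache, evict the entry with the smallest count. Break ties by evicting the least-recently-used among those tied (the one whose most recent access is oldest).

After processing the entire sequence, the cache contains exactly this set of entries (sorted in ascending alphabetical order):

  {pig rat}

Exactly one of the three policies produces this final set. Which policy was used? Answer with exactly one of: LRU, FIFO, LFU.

Simulating under each policy and comparing final sets:
  LRU: final set = {mango pig} -> differs
  FIFO: final set = {mango pig} -> differs
  LFU: final set = {pig rat} -> MATCHES target
Only LFU produces the target set.

Answer: LFU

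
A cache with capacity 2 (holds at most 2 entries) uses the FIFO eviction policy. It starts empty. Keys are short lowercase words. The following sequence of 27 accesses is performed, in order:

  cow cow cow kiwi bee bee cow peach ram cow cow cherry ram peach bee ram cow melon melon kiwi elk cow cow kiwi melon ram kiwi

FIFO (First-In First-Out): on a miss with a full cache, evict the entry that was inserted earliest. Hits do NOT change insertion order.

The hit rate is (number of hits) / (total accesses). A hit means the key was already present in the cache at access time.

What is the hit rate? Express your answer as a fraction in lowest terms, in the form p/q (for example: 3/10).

FIFO simulation (capacity=2):
  1. access cow: MISS. Cache (old->new): [cow]
  2. access cow: HIT. Cache (old->new): [cow]
  3. access cow: HIT. Cache (old->new): [cow]
  4. access kiwi: MISS. Cache (old->new): [cow kiwi]
  5. access bee: MISS, evict cow. Cache (old->new): [kiwi bee]
  6. access bee: HIT. Cache (old->new): [kiwi bee]
  7. access cow: MISS, evict kiwi. Cache (old->new): [bee cow]
  8. access peach: MISS, evict bee. Cache (old->new): [cow peach]
  9. access ram: MISS, evict cow. Cache (old->new): [peach ram]
  10. access cow: MISS, evict peach. Cache (old->new): [ram cow]
  11. access cow: HIT. Cache (old->new): [ram cow]
  12. access cherry: MISS, evict ram. Cache (old->new): [cow cherry]
  13. access ram: MISS, evict cow. Cache (old->new): [cherry ram]
  14. access peach: MISS, evict cherry. Cache (old->new): [ram peach]
  15. access bee: MISS, evict ram. Cache (old->new): [peach bee]
  16. access ram: MISS, evict peach. Cache (old->new): [bee ram]
  17. access cow: MISS, evict bee. Cache (old->new): [ram cow]
  18. access melon: MISS, evict ram. Cache (old->new): [cow melon]
  19. access melon: HIT. Cache (old->new): [cow melon]
  20. access kiwi: MISS, evict cow. Cache (old->new): [melon kiwi]
  21. access elk: MISS, evict melon. Cache (old->new): [kiwi elk]
  22. access cow: MISS, evict kiwi. Cache (old->new): [elk cow]
  23. access cow: HIT. Cache (old->new): [elk cow]
  24. access kiwi: MISS, evict elk. Cache (old->new): [cow kiwi]
  25. access melon: MISS, evict cow. Cache (old->new): [kiwi melon]
  26. access ram: MISS, evict kiwi. Cache (old->new): [melon ram]
  27. access kiwi: MISS, evict melon. Cache (old->new): [ram kiwi]
Total: 6 hits, 21 misses, 19 evictions

Hit rate = 6/27 = 2/9

Answer: 2/9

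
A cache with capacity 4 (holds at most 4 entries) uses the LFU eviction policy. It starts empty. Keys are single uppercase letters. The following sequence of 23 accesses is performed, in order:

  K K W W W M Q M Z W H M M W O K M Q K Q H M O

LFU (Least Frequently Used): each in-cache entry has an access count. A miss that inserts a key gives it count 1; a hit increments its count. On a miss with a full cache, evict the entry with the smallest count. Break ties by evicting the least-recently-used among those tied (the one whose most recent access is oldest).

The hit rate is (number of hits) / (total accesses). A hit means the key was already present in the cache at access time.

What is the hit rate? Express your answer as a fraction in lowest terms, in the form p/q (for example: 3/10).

LFU simulation (capacity=4):
  1. access K: MISS. Cache: [K(c=1)]
  2. access K: HIT, count now 2. Cache: [K(c=2)]
  3. access W: MISS. Cache: [W(c=1) K(c=2)]
  4. access W: HIT, count now 2. Cache: [K(c=2) W(c=2)]
  5. access W: HIT, count now 3. Cache: [K(c=2) W(c=3)]
  6. access M: MISS. Cache: [M(c=1) K(c=2) W(c=3)]
  7. access Q: MISS. Cache: [M(c=1) Q(c=1) K(c=2) W(c=3)]
  8. access M: HIT, count now 2. Cache: [Q(c=1) K(c=2) M(c=2) W(c=3)]
  9. access Z: MISS, evict Q(c=1). Cache: [Z(c=1) K(c=2) M(c=2) W(c=3)]
  10. access W: HIT, count now 4. Cache: [Z(c=1) K(c=2) M(c=2) W(c=4)]
  11. access H: MISS, evict Z(c=1). Cache: [H(c=1) K(c=2) M(c=2) W(c=4)]
  12. access M: HIT, count now 3. Cache: [H(c=1) K(c=2) M(c=3) W(c=4)]
  13. access M: HIT, count now 4. Cache: [H(c=1) K(c=2) W(c=4) M(c=4)]
  14. access W: HIT, count now 5. Cache: [H(c=1) K(c=2) M(c=4) W(c=5)]
  15. access O: MISS, evict H(c=1). Cache: [O(c=1) K(c=2) M(c=4) W(c=5)]
  16. access K: HIT, count now 3. Cache: [O(c=1) K(c=3) M(c=4) W(c=5)]
  17. access M: HIT, count now 5. Cache: [O(c=1) K(c=3) W(c=5) M(c=5)]
  18. access Q: MISS, evict O(c=1). Cache: [Q(c=1) K(c=3) W(c=5) M(c=5)]
  19. access K: HIT, count now 4. Cache: [Q(c=1) K(c=4) W(c=5) M(c=5)]
  20. access Q: HIT, count now 2. Cache: [Q(c=2) K(c=4) W(c=5) M(c=5)]
  21. access H: MISS, evict Q(c=2). Cache: [H(c=1) K(c=4) W(c=5) M(c=5)]
  22. access M: HIT, count now 6. Cache: [H(c=1) K(c=4) W(c=5) M(c=6)]
  23. access O: MISS, evict H(c=1). Cache: [O(c=1) K(c=4) W(c=5) M(c=6)]
Total: 13 hits, 10 misses, 6 evictions

Hit rate = 13/23

Answer: 13/23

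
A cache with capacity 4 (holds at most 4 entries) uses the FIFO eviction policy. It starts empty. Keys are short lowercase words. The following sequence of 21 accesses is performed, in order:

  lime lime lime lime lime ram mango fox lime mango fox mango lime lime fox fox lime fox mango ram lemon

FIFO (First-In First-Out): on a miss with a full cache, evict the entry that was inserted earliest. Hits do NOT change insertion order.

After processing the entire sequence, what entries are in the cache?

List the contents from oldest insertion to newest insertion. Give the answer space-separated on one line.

Answer: ram mango fox lemon

Derivation:
FIFO simulation (capacity=4):
  1. access lime: MISS. Cache (old->new): [lime]
  2. access lime: HIT. Cache (old->new): [lime]
  3. access lime: HIT. Cache (old->new): [lime]
  4. access lime: HIT. Cache (old->new): [lime]
  5. access lime: HIT. Cache (old->new): [lime]
  6. access ram: MISS. Cache (old->new): [lime ram]
  7. access mango: MISS. Cache (old->new): [lime ram mango]
  8. access fox: MISS. Cache (old->new): [lime ram mango fox]
  9. access lime: HIT. Cache (old->new): [lime ram mango fox]
  10. access mango: HIT. Cache (old->new): [lime ram mango fox]
  11. access fox: HIT. Cache (old->new): [lime ram mango fox]
  12. access mango: HIT. Cache (old->new): [lime ram mango fox]
  13. access lime: HIT. Cache (old->new): [lime ram mango fox]
  14. access lime: HIT. Cache (old->new): [lime ram mango fox]
  15. access fox: HIT. Cache (old->new): [lime ram mango fox]
  16. access fox: HIT. Cache (old->new): [lime ram mango fox]
  17. access lime: HIT. Cache (old->new): [lime ram mango fox]
  18. access fox: HIT. Cache (old->new): [lime ram mango fox]
  19. access mango: HIT. Cache (old->new): [lime ram mango fox]
  20. access ram: HIT. Cache (old->new): [lime ram mango fox]
  21. access lemon: MISS, evict lime. Cache (old->new): [ram mango fox lemon]
Total: 16 hits, 5 misses, 1 evictions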